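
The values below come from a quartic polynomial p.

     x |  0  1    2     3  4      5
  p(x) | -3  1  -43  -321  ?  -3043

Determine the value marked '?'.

On equispaced nodes a degree-4 polynomial has vanishing fifth forward difference, so
  - p(0) + 5·p(1) - 10·p(2) + 10·p(3) - 5·p(4) + p(5) = 0.
Substituting the known values and solving for p(4):
  -5·p(4) = 5815
  p(4) = -1163.

-1163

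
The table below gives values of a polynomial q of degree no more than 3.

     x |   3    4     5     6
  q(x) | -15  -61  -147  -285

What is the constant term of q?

Write q(x) = ax^3 + bx^2 + cx + d. Substituting each data point gives a linear system:
  27a + 9b + 3c + d = -15
  64a + 16b + 4c + d = -61
  125a + 25b + 5c + d = -147
  216a + 36b + 6c + d = -285
Solving the system yields a = -2, b = 4, c = 0, d = 3.
So q(x) = -2x^3 + 4x^2 + 3.
The constant term is 3.

3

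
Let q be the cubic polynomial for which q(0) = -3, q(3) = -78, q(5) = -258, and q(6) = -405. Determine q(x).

Write q(x) = ax^3 + bx^2 + cx + d. Substituting each data point gives a linear system:
  d = -3
  27a + 9b + 3c + d = -78
  125a + 25b + 5c + d = -258
  216a + 36b + 6c + d = -405
Solving the system yields a = -1, b = -5, c = -1, d = -3.
So q(x) = -x^3 - 5x^2 - x - 3.
Check: q(3) = -78. ✓

q(x) = -x^3 - 5x^2 - x - 3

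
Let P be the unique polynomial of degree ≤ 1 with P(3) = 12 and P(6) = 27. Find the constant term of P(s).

-3

Write P(s) = as + b. Substituting each data point gives a linear system:
  3a + b = 12
  6a + b = 27
Solving the system yields a = 5, b = -3.
So P(s) = 5s - 3.
The constant term is -3.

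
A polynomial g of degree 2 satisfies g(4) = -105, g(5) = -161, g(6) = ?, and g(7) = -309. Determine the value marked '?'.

-229

The 3 known points determine the degree-2 polynomial uniquely.
Write g(t) = at^2 + bt + c. Substituting each data point gives a linear system:
  16a + 4b + c = -105
  25a + 5b + c = -161
  49a + 7b + c = -309
Solving the system yields a = -6, b = -2, c = -1.
So g(t) = -6t² - 2t - 1.
Then g(6) = -229.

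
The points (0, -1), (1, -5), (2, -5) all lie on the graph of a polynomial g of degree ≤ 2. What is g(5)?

Write g(u) = au^2 + bu + c. Substituting each data point gives a linear system:
  c = -1
  a + b + c = -5
  4a + 2b + c = -5
Solving the system yields a = 2, b = -6, c = -1.
So g(u) = 2u² - 6u - 1.
Then g(5) = 19.

19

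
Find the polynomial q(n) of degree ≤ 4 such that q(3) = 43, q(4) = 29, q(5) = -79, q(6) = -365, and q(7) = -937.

q(n) = -n^4 + 4n^3 + 2n^2 - n + 1

Using the Lagrange interpolation formula with nodes 3, 4, 5, 6, 7:
  L_0(n) = (n - 4)(n - 5)(n - 6)(n - 7) / 24
  L_1(n) = (n - 3)(n - 5)(n - 6)(n - 7) / -6
  L_2(n) = (n - 3)(n - 4)(n - 6)(n - 7) / 4
  L_3(n) = (n - 3)(n - 4)(n - 5)(n - 7) / -6
  L_4(n) = (n - 3)(n - 4)(n - 5)(n - 6) / 24
Then q(n) = 43·L_0(n) + 29·L_1(n) - 79·L_2(n) - 365·L_3(n) - 937·L_4(n).
Expanding and collecting terms gives q(n) = -n⁴ + 4n³ + 2n² - n + 1.
Check: q(4) = 29. ✓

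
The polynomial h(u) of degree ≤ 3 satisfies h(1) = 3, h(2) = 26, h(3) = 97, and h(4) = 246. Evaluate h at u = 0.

-2

Forward differences of the values at u = 1, 2, 3, 4:
  h  : 3  26  97  246
  Δ  : 23  71  149
  Δ^2: 48  78
  Δ^3: 30
The third differences are constant, confirming degree 3.
Interpolating (Newton forward form) and evaluating at u = 0 gives h(0) = -2.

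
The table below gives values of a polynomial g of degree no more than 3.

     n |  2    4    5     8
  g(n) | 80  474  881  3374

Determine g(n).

g(n) = 6n^3 + 4n^2 + 5n + 6

Write g(n) = an^3 + bn^2 + cn + d. Substituting each data point gives a linear system:
  8a + 4b + 2c + d = 80
  64a + 16b + 4c + d = 474
  125a + 25b + 5c + d = 881
  512a + 64b + 8c + d = 3374
Solving the system yields a = 6, b = 4, c = 5, d = 6.
So g(n) = 6n^3 + 4n^2 + 5n + 6.
Check: g(8) = 3374. ✓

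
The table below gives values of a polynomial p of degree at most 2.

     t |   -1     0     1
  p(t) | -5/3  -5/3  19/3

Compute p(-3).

67/3

Using the Lagrange interpolation formula with nodes -1, 0, 1:
  L_0(t) = t(t - 1) / 2
  L_1(t) = (t + 1)(t - 1) / -1
  L_2(t) = (t + 1)t / 2
Then p(t) = -5/3·L_0(t) - 5/3·L_1(t) + 19/3·L_2(t).
Expanding and collecting terms gives p(t) = 4t^2 + 4t - 5/3.
Evaluating at t = -3: p(-3) = 67/3.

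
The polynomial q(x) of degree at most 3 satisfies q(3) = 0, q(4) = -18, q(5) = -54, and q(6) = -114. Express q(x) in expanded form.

Using the Lagrange interpolation formula with nodes 3, 4, 5, 6:
  L_0(x) = (x - 4)(x - 5)(x - 6) / -6
  L_1(x) = (x - 3)(x - 5)(x - 6) / 2
  L_2(x) = (x - 3)(x - 4)(x - 6) / -2
  L_3(x) = (x - 3)(x - 4)(x - 5) / 6
Then q(x) = 0·L_0(x) - 18·L_1(x) - 54·L_2(x) - 114·L_3(x).
Expanding and collecting terms gives q(x) = -x^3 + 3x^2 - 2x + 6.
Check: q(6) = -114. ✓

q(x) = -x^3 + 3x^2 - 2x + 6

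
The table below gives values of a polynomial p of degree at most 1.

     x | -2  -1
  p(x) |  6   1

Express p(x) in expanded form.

p(x) = -5x - 4

Write p(x) = ax + b. Substituting each data point gives a linear system:
  -2a + b = 6
  -a + b = 1
Solving the system yields a = -5, b = -4.
So p(x) = -5x - 4.
Check: p(-2) = 6. ✓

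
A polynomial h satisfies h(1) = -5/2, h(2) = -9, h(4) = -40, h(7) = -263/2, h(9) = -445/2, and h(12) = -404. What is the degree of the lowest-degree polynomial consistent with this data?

2

Divided differences on the nodes 1, 2, 4, 7, 9, 12:
  order 0: -5/2  -9  -40  -263/2  -445/2  -404
  order 1: -13/2  -31/2  -61/2  -91/2  -121/2
  order 2: -3  -3  -3  -3
  order 3: 0  0  0
  order 4: 0  0
  order 5: 0
The order-2 divided differences are all -3 (nonzero) and every higher order vanishes, so the data lies on a polynomial of degree exactly 2.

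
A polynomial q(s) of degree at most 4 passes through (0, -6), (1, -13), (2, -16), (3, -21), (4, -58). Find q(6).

-468

Write q(s) = as^4 + bs^3 + cs^2 + ds + e. Substituting each data point gives a linear system:
  e = -6
  a + b + c + d + e = -13
  16a + 8b + 4c + 2d + e = -16
  81a + 27b + 9c + 3d + e = -21
  256a + 64b + 16c + 4d + e = -58
Solving the system yields a = -1, b = 5, c = -6, d = -5, e = -6.
So q(s) = -s^4 + 5s^3 - 6s^2 - 5s - 6.
Then q(6) = -468.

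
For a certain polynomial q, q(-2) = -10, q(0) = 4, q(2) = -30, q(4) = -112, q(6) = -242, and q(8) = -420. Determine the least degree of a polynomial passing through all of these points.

Forward differences of the values at u = -2, 0, 2, 4, 6, 8:
  q  : -10  4  -30  -112  -242  -420
  Δ  : 14  -34  -82  -130  -178
  Δ^2: -48  -48  -48  -48
  Δ^3: 0  0  0
  Δ^4: 0  0
  Δ^5: 0
The second differences are constant (-48) and nonzero, while all higher differences vanish, so the minimal degree is 2.

2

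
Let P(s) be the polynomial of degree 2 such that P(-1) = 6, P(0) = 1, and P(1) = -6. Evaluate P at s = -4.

Using the Lagrange interpolation formula with nodes -1, 0, 1:
  L_0(s) = s(s - 1) / 2
  L_1(s) = (s + 1)(s - 1) / -1
  L_2(s) = (s + 1)s / 2
Then P(s) = 6·L_0(s) + 1·L_1(s) - 6·L_2(s).
Expanding and collecting terms gives P(s) = -s^2 - 6s + 1.
Evaluating at s = -4: P(-4) = 9.

9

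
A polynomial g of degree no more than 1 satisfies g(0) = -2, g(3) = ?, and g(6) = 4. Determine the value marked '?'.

On equispaced nodes a degree-1 polynomial has vanishing second forward difference, so
  g(0) - 2·g(3) + g(6) = 0.
Substituting the known values and solving for g(3):
  -2·g(3) = -2
  g(3) = 1.

1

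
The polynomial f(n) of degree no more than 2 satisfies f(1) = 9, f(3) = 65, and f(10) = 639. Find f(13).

1065

Write f(n) = an^2 + bn + c. Substituting each data point gives a linear system:
  a + b + c = 9
  9a + 3b + c = 65
  100a + 10b + c = 639
Solving the system yields a = 6, b = 4, c = -1.
So f(n) = 6n^2 + 4n - 1.
Then f(13) = 1065.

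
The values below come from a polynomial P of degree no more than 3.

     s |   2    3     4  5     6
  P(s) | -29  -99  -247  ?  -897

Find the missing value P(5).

-503

On equispaced nodes a degree-3 polynomial has vanishing fourth forward difference, so
  P(2) - 4·P(3) + 6·P(4) - 4·P(5) + P(6) = 0.
Substituting the known values and solving for P(5):
  -4·P(5) = 2012
  P(5) = -503.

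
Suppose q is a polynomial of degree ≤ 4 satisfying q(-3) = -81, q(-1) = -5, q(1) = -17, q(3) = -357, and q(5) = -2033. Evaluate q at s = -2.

-17

Using the Lagrange interpolation formula with nodes -3, -1, 1, 3, 5:
  L_0(s) = (s + 1)(s - 1)(s - 3)(s - 5) / 384
  L_1(s) = (s + 3)(s - 1)(s - 3)(s - 5) / -96
  L_2(s) = (s + 3)(s + 1)(s - 3)(s - 5) / 64
  L_3(s) = (s + 3)(s + 1)(s - 1)(s - 5) / -96
  L_4(s) = (s + 3)(s + 1)(s - 1)(s - 3) / 384
Then q(s) = -81·L_0(s) - 5·L_1(s) - 17·L_2(s) - 357·L_3(s) - 2033·L_4(s).
Expanding and collecting terms gives q(s) = -2s^4 - 5s^3 - 6s^2 - s - 3.
Evaluating at s = -2: q(-2) = -17.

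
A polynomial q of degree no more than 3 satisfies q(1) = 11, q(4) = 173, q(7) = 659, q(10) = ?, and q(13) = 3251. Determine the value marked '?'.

The 4 known points determine the degree-3 polynomial uniquely.
Write q(t) = at^3 + bt^2 + ct + d. Substituting each data point gives a linear system:
  a + b + c + d = 11
  64a + 16b + 4c + d = 173
  343a + 49b + 7c + d = 659
  2197a + 169b + 13c + d = 3251
Solving the system yields a = 1, b = 6, c = 3, d = 1.
So q(t) = t^3 + 6t^2 + 3t + 1.
Then q(10) = 1631.

1631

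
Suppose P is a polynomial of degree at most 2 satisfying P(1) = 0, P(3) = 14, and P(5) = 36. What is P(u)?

P(u) = u^2 + 3u - 4

Using the Lagrange interpolation formula with nodes 1, 3, 5:
  L_0(u) = (u - 3)(u - 5) / 8
  L_1(u) = (u - 1)(u - 5) / -4
  L_2(u) = (u - 1)(u - 3) / 8
Then P(u) = 0·L_0(u) + 14·L_1(u) + 36·L_2(u).
Expanding and collecting terms gives P(u) = u^2 + 3u - 4.
Check: P(1) = 0. ✓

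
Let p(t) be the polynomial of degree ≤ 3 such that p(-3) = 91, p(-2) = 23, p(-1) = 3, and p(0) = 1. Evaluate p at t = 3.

-197

Forward differences of the values at t = -3, -2, -1, 0:
  p  : 91  23  3  1
  Δ  : -68  -20  -2
  Δ^2: 48  18
  Δ^3: -30
The third differences are constant, confirming degree 3.
Interpolating (Newton forward form) and evaluating at t = 3 gives p(3) = -197.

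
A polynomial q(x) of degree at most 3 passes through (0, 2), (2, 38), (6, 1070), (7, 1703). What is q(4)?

Using the Lagrange interpolation formula with nodes 0, 2, 6, 7:
  L_0(x) = (x - 2)(x - 6)(x - 7) / -84
  L_1(x) = x(x - 6)(x - 7) / 40
  L_2(x) = x(x - 2)(x - 7) / -24
  L_3(x) = x(x - 2)(x - 6) / 35
Then q(x) = 2·L_0(x) + 38·L_1(x) + 1070·L_2(x) + 1703·L_3(x).
Expanding and collecting terms gives q(x) = 5x^3 - 2x + 2.
Evaluating at x = 4: q(4) = 314.

314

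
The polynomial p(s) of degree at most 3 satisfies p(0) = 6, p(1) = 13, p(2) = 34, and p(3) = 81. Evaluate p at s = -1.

Write p(s) = as^3 + bs^2 + cs + d. Substituting each data point gives a linear system:
  d = 6
  a + b + c + d = 13
  8a + 4b + 2c + d = 34
  27a + 9b + 3c + d = 81
Solving the system yields a = 2, b = 1, c = 4, d = 6.
So p(s) = 2s^3 + s^2 + 4s + 6.
Then p(-1) = 1.

1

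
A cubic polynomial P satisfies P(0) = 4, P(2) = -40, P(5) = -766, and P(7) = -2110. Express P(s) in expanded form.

Write P(s) = as^3 + bs^2 + cs + d. Substituting each data point gives a linear system:
  d = 4
  8a + 4b + 2c + d = -40
  125a + 25b + 5c + d = -766
  343a + 49b + 7c + d = -2110
Solving the system yields a = -6, b = -2, c = 6, d = 4.
So P(s) = -6s³ - 2s² + 6s + 4.
Check: P(0) = 4. ✓

P(s) = -6s^3 - 2s^2 + 6s + 4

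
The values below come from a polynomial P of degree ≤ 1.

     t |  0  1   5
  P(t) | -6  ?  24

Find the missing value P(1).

The 2 known points determine the degree-1 polynomial uniquely.
Write P(t) = at + b. Substituting each data point gives a linear system:
  b = -6
  5a + b = 24
Solving the system yields a = 6, b = -6.
So P(t) = 6t - 6.
Then P(1) = 0.

0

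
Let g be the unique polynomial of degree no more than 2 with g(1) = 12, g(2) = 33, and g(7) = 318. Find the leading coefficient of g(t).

6

Write g(t) = at^2 + bt + c. Substituting each data point gives a linear system:
  a + b + c = 12
  4a + 2b + c = 33
  49a + 7b + c = 318
Solving the system yields a = 6, b = 3, c = 3.
So g(t) = 6t² + 3t + 3.
The leading coefficient is 6.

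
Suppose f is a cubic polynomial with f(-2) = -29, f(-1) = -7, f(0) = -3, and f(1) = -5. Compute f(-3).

-81

Write f(s) = as^3 + bs^2 + cs + d. Substituting each data point gives a linear system:
  -8a + 4b - 2c + d = -29
  -a + b - c + d = -7
  d = -3
  a + b + c + d = -5
Solving the system yields a = 2, b = -3, c = -1, d = -3.
So f(s) = 2s³ - 3s² - s - 3.
Then f(-3) = -81.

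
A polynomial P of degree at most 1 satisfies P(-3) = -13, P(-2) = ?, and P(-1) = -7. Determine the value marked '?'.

On equispaced nodes a degree-1 polynomial has vanishing second forward difference, so
  P(-3) - 2·P(-2) + P(-1) = 0.
Substituting the known values and solving for P(-2):
  -2·P(-2) = 20
  P(-2) = -10.

-10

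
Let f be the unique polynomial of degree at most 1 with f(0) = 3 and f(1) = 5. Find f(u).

Write f(u) = au + b. Substituting each data point gives a linear system:
  b = 3
  a + b = 5
Solving the system yields a = 2, b = 3.
So f(u) = 2u + 3.
Check: f(1) = 5. ✓

f(u) = 2u + 3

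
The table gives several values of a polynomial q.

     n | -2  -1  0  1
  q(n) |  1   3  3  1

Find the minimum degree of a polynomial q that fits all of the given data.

2

Forward differences of the values at n = -2, -1, 0, 1:
  q  : 1  3  3  1
  Δ  : 2  0  -2
  Δ^2: -2  -2
  Δ^3: 0
The second differences are constant (-2) and nonzero, while all higher differences vanish, so the minimal degree is 2.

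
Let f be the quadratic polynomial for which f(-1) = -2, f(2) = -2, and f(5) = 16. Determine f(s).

Write f(s) = as^2 + bs + c. Substituting each data point gives a linear system:
  a - b + c = -2
  4a + 2b + c = -2
  25a + 5b + c = 16
Solving the system yields a = 1, b = -1, c = -4.
So f(s) = s² - s - 4.
Check: f(2) = -2. ✓

f(s) = s^2 - s - 4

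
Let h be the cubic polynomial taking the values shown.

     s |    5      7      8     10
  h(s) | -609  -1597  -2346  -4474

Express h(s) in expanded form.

h(s) = -4s^3 - 5s^2 + 2s + 6

Write h(s) = as^3 + bs^2 + cs + d. Substituting each data point gives a linear system:
  125a + 25b + 5c + d = -609
  343a + 49b + 7c + d = -1597
  512a + 64b + 8c + d = -2346
  1000a + 100b + 10c + d = -4474
Solving the system yields a = -4, b = -5, c = 2, d = 6.
So h(s) = -4s³ - 5s² + 2s + 6.
Check: h(8) = -2346. ✓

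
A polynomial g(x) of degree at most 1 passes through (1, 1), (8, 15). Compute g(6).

11

Using the Lagrange interpolation formula with nodes 1, 8:
  L_0(x) = (x - 8) / -7
  L_1(x) = (x - 1) / 7
Then g(x) = 1·L_0(x) + 15·L_1(x).
Expanding and collecting terms gives g(x) = 2x - 1.
Evaluating at x = 6: g(6) = 11.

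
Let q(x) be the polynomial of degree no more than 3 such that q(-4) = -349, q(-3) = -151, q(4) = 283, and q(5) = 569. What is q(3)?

113

Using the Lagrange interpolation formula with nodes -4, -3, 4, 5:
  L_0(x) = (x + 3)(x - 4)(x - 5) / -72
  L_1(x) = (x + 4)(x - 4)(x - 5) / 56
  L_2(x) = (x + 4)(x + 3)(x - 5) / -56
  L_3(x) = (x + 4)(x + 3)(x - 4) / 72
Then q(x) = -349·L_0(x) - 151·L_1(x) + 283·L_2(x) + 569·L_3(x).
Expanding and collecting terms gives q(x) = 5x³ - 2x² - x - 1.
Evaluating at x = 3: q(3) = 113.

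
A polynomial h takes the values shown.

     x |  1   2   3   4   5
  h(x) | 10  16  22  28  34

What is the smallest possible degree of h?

1

Forward differences of the values at x = 1, 2, 3, 4, 5:
  h  : 10  16  22  28  34
  Δ  : 6  6  6  6
  Δ^2: 0  0  0
  Δ^3: 0  0
  Δ^4: 0
The first differences are constant (6) and nonzero, while all higher differences vanish, so the minimal degree is 1.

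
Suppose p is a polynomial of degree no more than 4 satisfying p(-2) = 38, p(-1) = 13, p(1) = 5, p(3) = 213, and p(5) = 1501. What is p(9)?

14613

Write p(n) = an^4 + bn^3 + cn^2 + dn + e. Substituting each data point gives a linear system:
  16a - 8b + 4c - 2d + e = 38
  a - b + c - d + e = 13
  a + b + c + d + e = 5
  81a + 27b + 9c + 3d + e = 213
  625a + 125b + 25c + 5d + e = 1501
Solving the system yields a = 2, b = 2, c = 1, d = -6, e = 6.
So p(n) = 2n⁴ + 2n³ + n² - 6n + 6.
Then p(9) = 14613.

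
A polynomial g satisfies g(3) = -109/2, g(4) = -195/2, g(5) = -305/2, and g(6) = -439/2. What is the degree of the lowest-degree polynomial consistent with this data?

2

Forward differences of the values at t = 3, 4, 5, 6:
  g  : -109/2  -195/2  -305/2  -439/2
  Δ  : -43  -55  -67
  Δ^2: -12  -12
  Δ^3: 0
The second differences are constant (-12) and nonzero, while all higher differences vanish, so the minimal degree is 2.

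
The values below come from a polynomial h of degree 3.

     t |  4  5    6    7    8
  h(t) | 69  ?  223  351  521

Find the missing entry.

131

The 4 known points determine the degree-3 polynomial uniquely.
Write h(t) = at^3 + bt^2 + ct + d. Substituting each data point gives a linear system:
  64a + 16b + 4c + d = 69
  216a + 36b + 6c + d = 223
  343a + 49b + 7c + d = 351
  512a + 64b + 8c + d = 521
Solving the system yields a = 1, b = 0, c = 1, d = 1.
So h(t) = t^3 + t + 1.
Then h(5) = 131.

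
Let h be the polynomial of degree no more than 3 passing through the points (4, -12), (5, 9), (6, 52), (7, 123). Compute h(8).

228

Using the Lagrange interpolation formula with nodes 4, 5, 6, 7:
  L_0(s) = (s - 5)(s - 6)(s - 7) / -6
  L_1(s) = (s - 4)(s - 6)(s - 7) / 2
  L_2(s) = (s - 4)(s - 5)(s - 7) / -2
  L_3(s) = (s - 4)(s - 5)(s - 6) / 6
Then h(s) = -12·L_0(s) + 9·L_1(s) + 52·L_2(s) + 123·L_3(s).
Expanding and collecting terms gives h(s) = s³ - 4s² - 4s + 4.
Evaluating at s = 8: h(8) = 228.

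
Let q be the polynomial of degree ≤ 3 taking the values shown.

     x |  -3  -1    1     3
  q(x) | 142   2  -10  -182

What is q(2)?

Using the Lagrange interpolation formula with nodes -3, -1, 1, 3:
  L_0(x) = (x + 1)(x - 1)(x - 3) / -48
  L_1(x) = (x + 3)(x - 1)(x - 3) / 16
  L_2(x) = (x + 3)(x + 1)(x - 3) / -16
  L_3(x) = (x + 3)(x + 1)(x - 1) / 48
Then q(x) = 142·L_0(x) + 2·L_1(x) - 10·L_2(x) - 182·L_3(x).
Expanding and collecting terms gives q(x) = -6x^3 - 2x^2 - 2.
Evaluating at x = 2: q(2) = -58.

-58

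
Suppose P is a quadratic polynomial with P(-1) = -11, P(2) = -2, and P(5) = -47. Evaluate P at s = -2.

-26

Using the Lagrange interpolation formula with nodes -1, 2, 5:
  L_0(s) = (s - 2)(s - 5) / 18
  L_1(s) = (s + 1)(s - 5) / -9
  L_2(s) = (s + 1)(s - 2) / 18
Then P(s) = -11·L_0(s) - 2·L_1(s) - 47·L_2(s).
Expanding and collecting terms gives P(s) = -3s^2 + 6s - 2.
Evaluating at s = -2: P(-2) = -26.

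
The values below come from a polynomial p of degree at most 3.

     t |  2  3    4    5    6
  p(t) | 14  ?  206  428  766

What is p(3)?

76

The 4 known points determine the degree-3 polynomial uniquely.
Write p(t) = at^3 + bt^2 + ct + d. Substituting each data point gives a linear system:
  8a + 4b + 2c + d = 14
  64a + 16b + 4c + d = 206
  125a + 25b + 5c + d = 428
  216a + 36b + 6c + d = 766
Solving the system yields a = 4, b = -2, c = -4, d = -2.
So p(t) = 4t^3 - 2t^2 - 4t - 2.
Then p(3) = 76.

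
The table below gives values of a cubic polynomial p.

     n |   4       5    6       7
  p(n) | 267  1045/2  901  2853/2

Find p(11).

10957/2

Write p(n) = an^3 + bn^2 + cn + d. Substituting each data point gives a linear system:
  64a + 16b + 4c + d = 267
  125a + 25b + 5c + d = 1045/2
  216a + 36b + 6c + d = 901
  343a + 49b + 7c + d = 2853/2
Solving the system yields a = 4, b = 3/2, c = -2, d = -5.
So p(n) = 4n^3 + (3/2)n^2 - 2n - 5.
Then p(11) = 10957/2.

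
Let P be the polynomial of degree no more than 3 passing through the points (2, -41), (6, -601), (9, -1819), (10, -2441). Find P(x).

P(x) = -2x^3 - 4x^2 - 4x - 1

Write P(x) = ax^3 + bx^2 + cx + d. Substituting each data point gives a linear system:
  8a + 4b + 2c + d = -41
  216a + 36b + 6c + d = -601
  729a + 81b + 9c + d = -1819
  1000a + 100b + 10c + d = -2441
Solving the system yields a = -2, b = -4, c = -4, d = -1.
So P(x) = -2x³ - 4x² - 4x - 1.
Check: P(9) = -1819. ✓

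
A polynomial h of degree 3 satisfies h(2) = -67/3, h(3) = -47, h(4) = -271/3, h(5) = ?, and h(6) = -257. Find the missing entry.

-475/3

The 4 known points determine the degree-3 polynomial uniquely.
Write h(t) = at^3 + bt^2 + ct + d. Substituting each data point gives a linear system:
  8a + 4b + 2c + d = -67/3
  27a + 9b + 3c + d = -47
  64a + 16b + 4c + d = -271/3
  216a + 36b + 6c + d = -257
Solving the system yields a = -1, b = -1/3, c = -4, d = -5.
So h(t) = -t^3 - (1/3)t^2 - 4t - 5.
Then h(5) = -475/3.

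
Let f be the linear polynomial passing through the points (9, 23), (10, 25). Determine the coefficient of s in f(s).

2

Write f(s) = as + b. Substituting each data point gives a linear system:
  9a + b = 23
  10a + b = 25
Solving the system yields a = 2, b = 5.
So f(s) = 2s + 5.
The leading coefficient is 2.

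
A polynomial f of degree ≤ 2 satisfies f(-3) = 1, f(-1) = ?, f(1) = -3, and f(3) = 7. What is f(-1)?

-5

On equispaced nodes a degree-2 polynomial has vanishing third forward difference, so
  - f(-3) + 3·f(-1) - 3·f(1) + f(3) = 0.
Substituting the known values and solving for f(-1):
  3·f(-1) = -15
  f(-1) = -5.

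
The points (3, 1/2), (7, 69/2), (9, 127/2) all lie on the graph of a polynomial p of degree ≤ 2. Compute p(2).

-3

Write p(u) = au^2 + bu + c. Substituting each data point gives a linear system:
  9a + 3b + c = 1/2
  49a + 7b + c = 69/2
  81a + 9b + c = 127/2
Solving the system yields a = 1, b = -3/2, c = -4.
So p(u) = u^2 - (3/2)u - 4.
Then p(2) = -3.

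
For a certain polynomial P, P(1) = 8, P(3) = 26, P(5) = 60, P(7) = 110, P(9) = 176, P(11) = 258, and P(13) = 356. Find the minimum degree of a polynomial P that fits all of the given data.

Forward differences of the values at u = 1, 3, 5, 7, 9, 11, 13:
  P  : 8  26  60  110  176  258  356
  Δ  : 18  34  50  66  82  98
  Δ^2: 16  16  16  16  16
  Δ^3: 0  0  0  0
  Δ^4: 0  0  0
  Δ^5: 0  0
  Δ^6: 0
The second differences are constant (16) and nonzero, while all higher differences vanish, so the minimal degree is 2.

2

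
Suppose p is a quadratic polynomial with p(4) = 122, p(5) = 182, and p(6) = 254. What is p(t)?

p(t) = 6t^2 + 6t + 2

Using the Lagrange interpolation formula with nodes 4, 5, 6:
  L_0(t) = (t - 5)(t - 6) / 2
  L_1(t) = (t - 4)(t - 6) / -1
  L_2(t) = (t - 4)(t - 5) / 2
Then p(t) = 122·L_0(t) + 182·L_1(t) + 254·L_2(t).
Expanding and collecting terms gives p(t) = 6t² + 6t + 2.
Check: p(4) = 122. ✓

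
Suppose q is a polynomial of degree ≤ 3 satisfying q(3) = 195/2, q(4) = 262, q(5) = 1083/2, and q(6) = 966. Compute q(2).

18

Forward differences of the values at x = 3, 4, 5, 6:
  q  : 195/2  262  1083/2  966
  Δ  : 329/2  559/2  849/2
  Δ^2: 115  145
  Δ^3: 30
The third differences are constant, confirming degree 3.
Interpolating (Newton forward form) and evaluating at x = 2 gives q(2) = 18.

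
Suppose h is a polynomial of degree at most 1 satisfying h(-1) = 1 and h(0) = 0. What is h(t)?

Write h(t) = at + b. Substituting each data point gives a linear system:
  -a + b = 1
  b = 0
Solving the system yields a = -1, b = 0.
So h(t) = -t.
Check: h(0) = 0. ✓

h(t) = -t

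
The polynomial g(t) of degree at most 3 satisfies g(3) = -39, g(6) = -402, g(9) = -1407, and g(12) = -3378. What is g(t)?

Using the Lagrange interpolation formula with nodes 3, 6, 9, 12:
  L_0(t) = (t - 6)(t - 9)(t - 12) / -162
  L_1(t) = (t - 3)(t - 9)(t - 12) / 54
  L_2(t) = (t - 3)(t - 6)(t - 12) / -54
  L_3(t) = (t - 3)(t - 6)(t - 9) / 162
Then g(t) = -39·L_0(t) - 402·L_1(t) - 1407·L_2(t) - 3378·L_3(t).
Expanding and collecting terms gives g(t) = -2t³ + (1/3)t² + 2t + 6.
Check: g(3) = -39. ✓

g(t) = -2t^3 + (1/3)t^2 + 2t + 6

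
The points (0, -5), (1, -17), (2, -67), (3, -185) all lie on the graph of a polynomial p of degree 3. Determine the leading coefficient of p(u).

-5

Write p(u) = au^3 + bu^2 + cu + d. Substituting each data point gives a linear system:
  d = -5
  a + b + c + d = -17
  8a + 4b + 2c + d = -67
  27a + 9b + 3c + d = -185
Solving the system yields a = -5, b = -4, c = -3, d = -5.
So p(u) = -5u^3 - 4u^2 - 3u - 5.
The leading coefficient is -5.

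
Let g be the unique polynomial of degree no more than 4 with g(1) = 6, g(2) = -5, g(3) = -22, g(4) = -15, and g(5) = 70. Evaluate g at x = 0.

Using the Lagrange interpolation formula with nodes 1, 2, 3, 4, 5:
  L_0(x) = (x - 2)(x - 3)(x - 4)(x - 5) / 24
  L_1(x) = (x - 1)(x - 3)(x - 4)(x - 5) / -6
  L_2(x) = (x - 1)(x - 2)(x - 4)(x - 5) / 4
  L_3(x) = (x - 1)(x - 2)(x - 3)(x - 5) / -6
  L_4(x) = (x - 1)(x - 2)(x - 3)(x - 4) / 24
Then g(x) = 6·L_0(x) - 5·L_1(x) - 22·L_2(x) - 15·L_3(x) + 70·L_4(x).
Expanding and collecting terms gives g(x) = x^4 - 5x^3 + 2x^2 + 3x + 5.
Evaluating at x = 0: g(0) = 5.

5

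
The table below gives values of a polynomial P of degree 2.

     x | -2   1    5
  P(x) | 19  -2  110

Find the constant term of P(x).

Write P(x) = ax^2 + bx + c. Substituting each data point gives a linear system:
  4a - 2b + c = 19
  a + b + c = -2
  25a + 5b + c = 110
Solving the system yields a = 5, b = -2, c = -5.
So P(x) = 5x^2 - 2x - 5.
The constant term is -5.

-5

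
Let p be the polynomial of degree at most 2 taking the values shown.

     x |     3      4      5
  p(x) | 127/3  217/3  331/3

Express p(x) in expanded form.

Using the Lagrange interpolation formula with nodes 3, 4, 5:
  L_0(x) = (x - 4)(x - 5) / 2
  L_1(x) = (x - 3)(x - 5) / -1
  L_2(x) = (x - 3)(x - 4) / 2
Then p(x) = 127/3·L_0(x) + 217/3·L_1(x) + 331/3·L_2(x).
Expanding and collecting terms gives p(x) = 4x² + 2x + 1/3.
Check: p(4) = 217/3. ✓

p(x) = 4x^2 + 2x + 1/3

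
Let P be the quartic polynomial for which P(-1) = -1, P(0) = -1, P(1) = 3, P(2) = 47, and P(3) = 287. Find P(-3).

467

Forward differences of the values at n = -1, 0, 1, 2, 3:
  P  : -1  -1  3  47  287
  Δ  : 0  4  44  240
  Δ^2: 4  40  196
  Δ^3: 36  156
  Δ^4: 120
The fourth differences are constant, confirming degree 4.
Interpolating (Newton forward form) and evaluating at n = -3 gives P(-3) = 467.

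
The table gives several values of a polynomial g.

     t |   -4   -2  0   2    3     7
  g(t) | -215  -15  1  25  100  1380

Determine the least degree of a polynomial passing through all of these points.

3

Divided differences on the nodes -4, -2, 0, 2, 3, 7:
  order 0: -215  -15  1  25  100  1380
  order 1: 100  8  12  75  320
  order 2: -23  1  21  49
  order 3: 4  4  4
  order 4: 0  0
  order 5: 0
The order-3 divided differences are all 4 (nonzero) and every higher order vanishes, so the data lies on a polynomial of degree exactly 3.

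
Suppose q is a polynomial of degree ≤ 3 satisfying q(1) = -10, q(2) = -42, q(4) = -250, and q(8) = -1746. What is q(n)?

Write q(n) = an^3 + bn^2 + cn + d. Substituting each data point gives a linear system:
  a + b + c + d = -10
  8a + 4b + 2c + d = -42
  64a + 16b + 4c + d = -250
  512a + 64b + 8c + d = -1746
Solving the system yields a = -3, b = -3, c = -2, d = -2.
So q(n) = -3n^3 - 3n^2 - 2n - 2.
Check: q(8) = -1746. ✓

q(n) = -3n^3 - 3n^2 - 2n - 2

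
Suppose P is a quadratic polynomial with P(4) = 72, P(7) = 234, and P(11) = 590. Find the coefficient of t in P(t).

-1

Write P(t) = at^2 + bt + c. Substituting each data point gives a linear system:
  16a + 4b + c = 72
  49a + 7b + c = 234
  121a + 11b + c = 590
Solving the system yields a = 5, b = -1, c = -4.
So P(t) = 5t^2 - t - 4.
The coefficient of t is -1.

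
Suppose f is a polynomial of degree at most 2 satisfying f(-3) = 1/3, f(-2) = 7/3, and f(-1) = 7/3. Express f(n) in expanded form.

f(n) = -n^2 - 3n + 1/3

Write f(n) = an^2 + bn + c. Substituting each data point gives a linear system:
  9a - 3b + c = 1/3
  4a - 2b + c = 7/3
  a - b + c = 7/3
Solving the system yields a = -1, b = -3, c = 1/3.
So f(n) = -n² - 3n + 1/3.
Check: f(-1) = 7/3. ✓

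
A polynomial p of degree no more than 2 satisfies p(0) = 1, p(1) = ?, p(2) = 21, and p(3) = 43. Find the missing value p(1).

7

On equispaced nodes a degree-2 polynomial has vanishing third forward difference, so
  - p(0) + 3·p(1) - 3·p(2) + p(3) = 0.
Substituting the known values and solving for p(1):
  3·p(1) = 21
  p(1) = 7.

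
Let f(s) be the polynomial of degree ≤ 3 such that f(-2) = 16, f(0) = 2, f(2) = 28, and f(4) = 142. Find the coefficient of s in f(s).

-1

Write f(s) = as^3 + bs^2 + cs + d. Substituting each data point gives a linear system:
  -8a + 4b - 2c + d = 16
  d = 2
  8a + 4b + 2c + d = 28
  64a + 16b + 4c + d = 142
Solving the system yields a = 1, b = 5, c = -1, d = 2.
So f(s) = s^3 + 5s^2 - s + 2.
The coefficient of s is -1.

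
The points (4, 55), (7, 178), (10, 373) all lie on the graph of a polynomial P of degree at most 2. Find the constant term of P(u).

Write P(u) = au^2 + bu + c. Substituting each data point gives a linear system:
  16a + 4b + c = 55
  49a + 7b + c = 178
  100a + 10b + c = 373
Solving the system yields a = 4, b = -3, c = 3.
So P(u) = 4u² - 3u + 3.
The constant term is 3.

3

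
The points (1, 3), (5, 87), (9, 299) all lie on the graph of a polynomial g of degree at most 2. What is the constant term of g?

Write g(t) = at^2 + bt + c. Substituting each data point gives a linear system:
  a + b + c = 3
  25a + 5b + c = 87
  81a + 9b + c = 299
Solving the system yields a = 4, b = -3, c = 2.
So g(t) = 4t² - 3t + 2.
The constant term is 2.

2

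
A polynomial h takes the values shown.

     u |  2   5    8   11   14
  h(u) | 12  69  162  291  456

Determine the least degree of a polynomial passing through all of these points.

2

Forward differences of the values at u = 2, 5, 8, 11, 14:
  h  : 12  69  162  291  456
  Δ  : 57  93  129  165
  Δ^2: 36  36  36
  Δ^3: 0  0
  Δ^4: 0
The second differences are constant (36) and nonzero, while all higher differences vanish, so the minimal degree is 2.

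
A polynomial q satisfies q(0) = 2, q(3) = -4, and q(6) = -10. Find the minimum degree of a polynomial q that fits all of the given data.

Forward differences of the values at t = 0, 3, 6:
  q  : 2  -4  -10
  Δ  : -6  -6
  Δ^2: 0
The first differences are constant (-6) and nonzero, while all higher differences vanish, so the minimal degree is 1.

1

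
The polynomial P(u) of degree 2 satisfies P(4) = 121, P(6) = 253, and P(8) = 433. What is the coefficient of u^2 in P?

Write P(u) = au^2 + bu + c. Substituting each data point gives a linear system:
  16a + 4b + c = 121
  36a + 6b + c = 253
  64a + 8b + c = 433
Solving the system yields a = 6, b = 6, c = 1.
So P(u) = 6u² + 6u + 1.
The leading coefficient is 6.

6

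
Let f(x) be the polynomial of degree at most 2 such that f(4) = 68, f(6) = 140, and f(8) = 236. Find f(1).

Forward differences of the values at x = 4, 6, 8:
  f  : 68  140  236
  Δ  : 72  96
  Δ^2: 24
The second differences are constant, confirming degree 2.
Interpolating (Newton forward form) and evaluating at x = 1 gives f(1) = 5.

5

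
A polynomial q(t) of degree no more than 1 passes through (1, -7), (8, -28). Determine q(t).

Write q(t) = at + b. Substituting each data point gives a linear system:
  a + b = -7
  8a + b = -28
Solving the system yields a = -3, b = -4.
So q(t) = -3t - 4.
Check: q(8) = -28. ✓

q(t) = -3t - 4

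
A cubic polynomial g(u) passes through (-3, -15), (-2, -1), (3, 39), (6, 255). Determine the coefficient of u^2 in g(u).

Write g(u) = au^3 + bu^2 + cu + d. Substituting each data point gives a linear system:
  -27a + 9b - 3c + d = -15
  -8a + 4b - 2c + d = -1
  27a + 9b + 3c + d = 39
  216a + 36b + 6c + d = 255
Solving the system yields a = 1, b = 1, c = 0, d = 3.
So g(u) = u³ + u² + 3.
The coefficient of u^2 is 1.

1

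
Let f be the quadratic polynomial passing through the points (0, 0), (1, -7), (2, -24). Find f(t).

f(t) = -5t^2 - 2t

Using the Lagrange interpolation formula with nodes 0, 1, 2:
  L_0(t) = (t - 1)(t - 2) / 2
  L_1(t) = t(t - 2) / -1
  L_2(t) = t(t - 1) / 2
Then f(t) = 0·L_0(t) - 7·L_1(t) - 24·L_2(t).
Expanding and collecting terms gives f(t) = -5t^2 - 2t.
Check: f(2) = -24. ✓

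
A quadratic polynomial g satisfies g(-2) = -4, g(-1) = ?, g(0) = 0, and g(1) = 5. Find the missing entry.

-3

On equispaced nodes a degree-2 polynomial has vanishing third forward difference, so
  - g(-2) + 3·g(-1) - 3·g(0) + g(1) = 0.
Substituting the known values and solving for g(-1):
  3·g(-1) = -9
  g(-1) = -3.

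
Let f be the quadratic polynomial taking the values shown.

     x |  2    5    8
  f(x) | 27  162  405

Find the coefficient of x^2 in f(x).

Write f(x) = ax^2 + bx + c. Substituting each data point gives a linear system:
  4a + 2b + c = 27
  25a + 5b + c = 162
  64a + 8b + c = 405
Solving the system yields a = 6, b = 3, c = -3.
So f(x) = 6x^2 + 3x - 3.
The leading coefficient is 6.

6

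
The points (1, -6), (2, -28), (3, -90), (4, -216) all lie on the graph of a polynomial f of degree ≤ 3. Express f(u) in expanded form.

Using the Lagrange interpolation formula with nodes 1, 2, 3, 4:
  L_0(u) = (u - 2)(u - 3)(u - 4) / -6
  L_1(u) = (u - 1)(u - 3)(u - 4) / 2
  L_2(u) = (u - 1)(u - 2)(u - 4) / -2
  L_3(u) = (u - 1)(u - 2)(u - 3) / 6
Then f(u) = -6·L_0(u) - 28·L_1(u) - 90·L_2(u) - 216·L_3(u).
Expanding and collecting terms gives f(u) = -4u³ + 4u² - 6u.
Check: f(2) = -28. ✓

f(u) = -4u^3 + 4u^2 - 6u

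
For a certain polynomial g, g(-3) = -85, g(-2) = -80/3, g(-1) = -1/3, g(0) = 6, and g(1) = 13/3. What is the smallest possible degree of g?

3

Forward differences of the values at n = -3, -2, -1, 0, 1:
  g  : -85  -80/3  -1/3  6  13/3
  Δ  : 175/3  79/3  19/3  -5/3
  Δ^2: -32  -20  -8
  Δ^3: 12  12
  Δ^4: 0
The third differences are constant (12) and nonzero, while all higher differences vanish, so the minimal degree is 3.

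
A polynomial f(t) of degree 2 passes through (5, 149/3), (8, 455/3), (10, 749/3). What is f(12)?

1115/3

Using the Lagrange interpolation formula with nodes 5, 8, 10:
  L_0(t) = (t - 8)(t - 10) / 15
  L_1(t) = (t - 5)(t - 10) / -6
  L_2(t) = (t - 5)(t - 8) / 10
Then f(t) = 149/3·L_0(t) + 455/3·L_1(t) + 749/3·L_2(t).
Expanding and collecting terms gives f(t) = 3t^2 - 5t - 1/3.
Evaluating at t = 12: f(12) = 1115/3.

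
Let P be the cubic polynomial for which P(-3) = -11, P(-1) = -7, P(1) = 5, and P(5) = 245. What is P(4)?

143

Using the Lagrange interpolation formula with nodes -3, -1, 1, 5:
  L_0(u) = (u + 1)(u - 1)(u - 5) / -64
  L_1(u) = (u + 3)(u - 1)(u - 5) / 24
  L_2(u) = (u + 3)(u + 1)(u - 5) / -32
  L_3(u) = (u + 3)(u + 1)(u - 1) / 192
Then P(u) = -11·L_0(u) - 7·L_1(u) + 5·L_2(u) + 245·L_3(u).
Expanding and collecting terms gives P(u) = u^3 + 4u^2 + 5u - 5.
Evaluating at u = 4: P(4) = 143.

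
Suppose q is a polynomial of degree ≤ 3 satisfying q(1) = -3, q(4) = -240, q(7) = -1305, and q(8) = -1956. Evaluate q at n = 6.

-818

Using the Lagrange interpolation formula with nodes 1, 4, 7, 8:
  L_0(n) = (n - 4)(n - 7)(n - 8) / -126
  L_1(n) = (n - 1)(n - 7)(n - 8) / 36
  L_2(n) = (n - 1)(n - 4)(n - 8) / -18
  L_3(n) = (n - 1)(n - 4)(n - 7) / 28
Then q(n) = -3·L_0(n) - 240·L_1(n) - 1305·L_2(n) - 1956·L_3(n).
Expanding and collecting terms gives q(n) = -4n^3 + 2n^2 - 5n + 4.
Evaluating at n = 6: q(6) = -818.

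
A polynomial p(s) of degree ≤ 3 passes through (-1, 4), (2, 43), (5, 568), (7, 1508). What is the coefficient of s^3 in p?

Write p(s) = as^3 + bs^2 + cs + d. Substituting each data point gives a linear system:
  -a + b - c + d = 4
  8a + 4b + 2c + d = 43
  125a + 25b + 5c + d = 568
  343a + 49b + 7c + d = 1508
Solving the system yields a = 4, b = 3, c = -2, d = 3.
So p(s) = 4s^3 + 3s^2 - 2s + 3.
The leading coefficient is 4.

4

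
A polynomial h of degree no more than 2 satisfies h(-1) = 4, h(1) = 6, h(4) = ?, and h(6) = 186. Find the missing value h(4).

84

The 3 known points determine the degree-2 polynomial uniquely.
Write h(u) = au^2 + bu + c. Substituting each data point gives a linear system:
  a - b + c = 4
  a + b + c = 6
  36a + 6b + c = 186
Solving the system yields a = 5, b = 1, c = 0.
So h(u) = 5u² + u.
Then h(4) = 84.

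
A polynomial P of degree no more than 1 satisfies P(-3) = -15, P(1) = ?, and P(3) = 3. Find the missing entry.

-3

The 2 known points determine the degree-1 polynomial uniquely.
Write P(n) = an + b. Substituting each data point gives a linear system:
  -3a + b = -15
  3a + b = 3
Solving the system yields a = 3, b = -6.
So P(n) = 3n - 6.
Then P(1) = -3.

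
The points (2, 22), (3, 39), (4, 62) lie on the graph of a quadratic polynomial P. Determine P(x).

P(x) = 3x^2 + 2x + 6

Using the Lagrange interpolation formula with nodes 2, 3, 4:
  L_0(x) = (x - 3)(x - 4) / 2
  L_1(x) = (x - 2)(x - 4) / -1
  L_2(x) = (x - 2)(x - 3) / 2
Then P(x) = 22·L_0(x) + 39·L_1(x) + 62·L_2(x).
Expanding and collecting terms gives P(x) = 3x^2 + 2x + 6.
Check: P(3) = 39. ✓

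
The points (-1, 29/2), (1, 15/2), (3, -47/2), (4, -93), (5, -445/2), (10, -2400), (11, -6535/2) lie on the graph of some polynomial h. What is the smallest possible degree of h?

Divided differences on the nodes -1, 1, 3, 4, 5, 10, 11:
  order 0: 29/2  15/2  -47/2  -93  -445/2  -2400  -6535/2
  order 1: -7/2  -31/2  -139/2  -259/2  -871/2  -1735/2
  order 2: -3  -18  -30  -51  -72
  order 3: -3  -3  -3  -3
  order 4: 0  0  0
  order 5: 0  0
  order 6: 0
The order-3 divided differences are all -3 (nonzero) and every higher order vanishes, so the data lies on a polynomial of degree exactly 3.

3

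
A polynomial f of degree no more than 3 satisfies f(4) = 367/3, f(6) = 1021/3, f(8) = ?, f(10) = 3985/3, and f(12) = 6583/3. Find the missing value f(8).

2179/3

The 4 known points determine the degree-3 polynomial uniquely.
Write f(u) = au^3 + bu^2 + cu + d. Substituting each data point gives a linear system:
  64a + 16b + 4c + d = 367/3
  216a + 36b + 6c + d = 1021/3
  1000a + 100b + 10c + d = 3985/3
  1728a + 144b + 12c + d = 6583/3
Solving the system yields a = 1, b = 3, c = 3, d = -5/3.
So f(u) = u³ + 3u² + 3u - 5/3.
Then f(8) = 2179/3.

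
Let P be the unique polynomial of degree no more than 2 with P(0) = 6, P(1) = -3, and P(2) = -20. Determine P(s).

Write P(s) = as^2 + bs + c. Substituting each data point gives a linear system:
  c = 6
  a + b + c = -3
  4a + 2b + c = -20
Solving the system yields a = -4, b = -5, c = 6.
So P(s) = -4s^2 - 5s + 6.
Check: P(1) = -3. ✓

P(s) = -4s^2 - 5s + 6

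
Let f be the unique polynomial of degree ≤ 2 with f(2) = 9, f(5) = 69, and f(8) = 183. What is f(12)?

419

Using the Lagrange interpolation formula with nodes 2, 5, 8:
  L_0(n) = (n - 5)(n - 8) / 18
  L_1(n) = (n - 2)(n - 8) / -9
  L_2(n) = (n - 2)(n - 5) / 18
Then f(n) = 9·L_0(n) + 69·L_1(n) + 183·L_2(n).
Expanding and collecting terms gives f(n) = 3n^2 - n - 1.
Evaluating at n = 12: f(12) = 419.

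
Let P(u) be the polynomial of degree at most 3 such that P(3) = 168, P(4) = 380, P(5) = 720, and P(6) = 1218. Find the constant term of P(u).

0

Write P(u) = au^3 + bu^2 + cu + d. Substituting each data point gives a linear system:
  27a + 9b + 3c + d = 168
  64a + 16b + 4c + d = 380
  125a + 25b + 5c + d = 720
  216a + 36b + 6c + d = 1218
Solving the system yields a = 5, b = 4, c = -1, d = 0.
So P(u) = 5u³ + 4u² - u.
The constant term is 0.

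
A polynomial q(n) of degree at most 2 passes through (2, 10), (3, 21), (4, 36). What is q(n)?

q(n) = 2n^2 + n

Write q(n) = an^2 + bn + c. Substituting each data point gives a linear system:
  4a + 2b + c = 10
  9a + 3b + c = 21
  16a + 4b + c = 36
Solving the system yields a = 2, b = 1, c = 0.
So q(n) = 2n^2 + n.
Check: q(2) = 10. ✓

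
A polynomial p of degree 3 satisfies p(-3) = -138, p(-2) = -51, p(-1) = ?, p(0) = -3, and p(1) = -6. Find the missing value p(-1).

-12

The 4 known points determine the degree-3 polynomial uniquely.
Write p(u) = au^3 + bu^2 + cu + d. Substituting each data point gives a linear system:
  -27a + 9b - 3c + d = -138
  -8a + 4b - 2c + d = -51
  d = -3
  a + b + c + d = -6
Solving the system yields a = 3, b = -6, c = 0, d = -3.
So p(u) = 3u^3 - 6u^2 - 3.
Then p(-1) = -12.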